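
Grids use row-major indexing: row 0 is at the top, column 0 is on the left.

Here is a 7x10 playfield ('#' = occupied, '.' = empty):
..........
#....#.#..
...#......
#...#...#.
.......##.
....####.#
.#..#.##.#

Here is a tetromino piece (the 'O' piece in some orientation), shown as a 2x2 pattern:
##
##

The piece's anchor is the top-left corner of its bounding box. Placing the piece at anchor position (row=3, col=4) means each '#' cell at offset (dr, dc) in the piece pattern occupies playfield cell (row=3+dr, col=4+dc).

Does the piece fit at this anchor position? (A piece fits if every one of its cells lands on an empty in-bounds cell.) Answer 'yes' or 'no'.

Check each piece cell at anchor (3, 4):
  offset (0,0) -> (3,4): occupied ('#') -> FAIL
  offset (0,1) -> (3,5): empty -> OK
  offset (1,0) -> (4,4): empty -> OK
  offset (1,1) -> (4,5): empty -> OK
All cells valid: no

Answer: no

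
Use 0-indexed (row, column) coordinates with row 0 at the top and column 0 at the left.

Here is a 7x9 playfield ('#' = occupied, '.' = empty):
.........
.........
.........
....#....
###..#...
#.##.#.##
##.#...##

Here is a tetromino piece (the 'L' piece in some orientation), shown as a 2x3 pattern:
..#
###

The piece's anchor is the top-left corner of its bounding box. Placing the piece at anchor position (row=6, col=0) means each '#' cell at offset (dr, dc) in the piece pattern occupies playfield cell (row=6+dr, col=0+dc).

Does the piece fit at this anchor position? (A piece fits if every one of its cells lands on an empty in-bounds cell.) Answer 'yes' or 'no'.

Check each piece cell at anchor (6, 0):
  offset (0,2) -> (6,2): empty -> OK
  offset (1,0) -> (7,0): out of bounds -> FAIL
  offset (1,1) -> (7,1): out of bounds -> FAIL
  offset (1,2) -> (7,2): out of bounds -> FAIL
All cells valid: no

Answer: no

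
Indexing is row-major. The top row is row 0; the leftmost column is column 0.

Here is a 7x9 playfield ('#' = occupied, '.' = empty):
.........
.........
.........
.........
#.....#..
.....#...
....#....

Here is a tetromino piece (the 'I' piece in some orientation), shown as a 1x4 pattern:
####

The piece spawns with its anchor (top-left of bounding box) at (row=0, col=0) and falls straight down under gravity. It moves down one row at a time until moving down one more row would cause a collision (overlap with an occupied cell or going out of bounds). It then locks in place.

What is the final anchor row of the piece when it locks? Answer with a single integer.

Spawn at (row=0, col=0). Try each row:
  row 0: fits
  row 1: fits
  row 2: fits
  row 3: fits
  row 4: blocked -> lock at row 3

Answer: 3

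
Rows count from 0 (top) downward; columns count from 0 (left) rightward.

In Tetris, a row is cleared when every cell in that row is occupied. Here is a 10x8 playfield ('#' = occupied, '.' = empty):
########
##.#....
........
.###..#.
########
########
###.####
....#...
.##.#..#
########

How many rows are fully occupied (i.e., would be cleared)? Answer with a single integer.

Check each row:
  row 0: 0 empty cells -> FULL (clear)
  row 1: 5 empty cells -> not full
  row 2: 8 empty cells -> not full
  row 3: 4 empty cells -> not full
  row 4: 0 empty cells -> FULL (clear)
  row 5: 0 empty cells -> FULL (clear)
  row 6: 1 empty cell -> not full
  row 7: 7 empty cells -> not full
  row 8: 4 empty cells -> not full
  row 9: 0 empty cells -> FULL (clear)
Total rows cleared: 4

Answer: 4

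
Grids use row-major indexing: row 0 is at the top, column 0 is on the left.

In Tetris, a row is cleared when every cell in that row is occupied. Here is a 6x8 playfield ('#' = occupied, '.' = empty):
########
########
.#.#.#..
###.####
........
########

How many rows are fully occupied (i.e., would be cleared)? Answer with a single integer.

Answer: 3

Derivation:
Check each row:
  row 0: 0 empty cells -> FULL (clear)
  row 1: 0 empty cells -> FULL (clear)
  row 2: 5 empty cells -> not full
  row 3: 1 empty cell -> not full
  row 4: 8 empty cells -> not full
  row 5: 0 empty cells -> FULL (clear)
Total rows cleared: 3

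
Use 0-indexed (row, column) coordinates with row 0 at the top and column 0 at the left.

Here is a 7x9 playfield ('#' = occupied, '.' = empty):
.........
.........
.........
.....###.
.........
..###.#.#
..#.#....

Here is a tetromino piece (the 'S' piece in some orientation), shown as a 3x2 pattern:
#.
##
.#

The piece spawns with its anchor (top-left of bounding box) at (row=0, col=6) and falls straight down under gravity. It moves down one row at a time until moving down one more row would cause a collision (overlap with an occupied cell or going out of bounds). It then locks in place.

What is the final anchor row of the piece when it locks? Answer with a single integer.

Answer: 0

Derivation:
Spawn at (row=0, col=6). Try each row:
  row 0: fits
  row 1: blocked -> lock at row 0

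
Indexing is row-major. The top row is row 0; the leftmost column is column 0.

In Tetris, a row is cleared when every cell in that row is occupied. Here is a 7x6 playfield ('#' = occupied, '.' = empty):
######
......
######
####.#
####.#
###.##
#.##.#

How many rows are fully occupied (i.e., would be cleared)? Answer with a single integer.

Check each row:
  row 0: 0 empty cells -> FULL (clear)
  row 1: 6 empty cells -> not full
  row 2: 0 empty cells -> FULL (clear)
  row 3: 1 empty cell -> not full
  row 4: 1 empty cell -> not full
  row 5: 1 empty cell -> not full
  row 6: 2 empty cells -> not full
Total rows cleared: 2

Answer: 2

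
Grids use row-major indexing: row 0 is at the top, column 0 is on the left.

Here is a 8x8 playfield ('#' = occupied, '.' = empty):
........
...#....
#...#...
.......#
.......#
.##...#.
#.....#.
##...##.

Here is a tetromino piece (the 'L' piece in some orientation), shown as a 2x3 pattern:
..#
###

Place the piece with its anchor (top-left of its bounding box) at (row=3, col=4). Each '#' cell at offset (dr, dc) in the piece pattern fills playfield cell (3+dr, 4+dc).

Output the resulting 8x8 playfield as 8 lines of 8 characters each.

Answer: ........
...#....
#...#...
......##
....####
.##...#.
#.....#.
##...##.

Derivation:
Fill (3+0,4+2) = (3,6)
Fill (3+1,4+0) = (4,4)
Fill (3+1,4+1) = (4,5)
Fill (3+1,4+2) = (4,6)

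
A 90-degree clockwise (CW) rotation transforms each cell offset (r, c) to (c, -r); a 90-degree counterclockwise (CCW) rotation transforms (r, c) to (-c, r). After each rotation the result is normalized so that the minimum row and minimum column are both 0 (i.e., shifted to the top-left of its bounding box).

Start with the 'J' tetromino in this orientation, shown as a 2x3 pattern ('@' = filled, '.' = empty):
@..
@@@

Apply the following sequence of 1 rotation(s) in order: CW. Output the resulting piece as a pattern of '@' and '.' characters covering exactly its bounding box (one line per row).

Answer: @@
@.
@.

Derivation:
Start:
@..
@@@
After rotation 1 (CW):
@@
@.
@.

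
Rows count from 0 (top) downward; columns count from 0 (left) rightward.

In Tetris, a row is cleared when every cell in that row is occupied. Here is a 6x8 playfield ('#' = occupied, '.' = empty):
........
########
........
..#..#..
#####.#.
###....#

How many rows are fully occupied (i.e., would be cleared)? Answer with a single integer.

Check each row:
  row 0: 8 empty cells -> not full
  row 1: 0 empty cells -> FULL (clear)
  row 2: 8 empty cells -> not full
  row 3: 6 empty cells -> not full
  row 4: 2 empty cells -> not full
  row 5: 4 empty cells -> not full
Total rows cleared: 1

Answer: 1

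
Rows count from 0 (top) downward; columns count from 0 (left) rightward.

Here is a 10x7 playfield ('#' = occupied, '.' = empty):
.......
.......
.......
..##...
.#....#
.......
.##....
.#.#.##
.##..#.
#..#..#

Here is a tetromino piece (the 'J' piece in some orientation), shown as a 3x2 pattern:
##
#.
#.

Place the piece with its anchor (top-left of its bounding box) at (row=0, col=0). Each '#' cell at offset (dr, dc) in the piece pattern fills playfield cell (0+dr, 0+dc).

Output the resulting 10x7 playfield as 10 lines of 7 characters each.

Answer: ##.....
#......
#......
..##...
.#....#
.......
.##....
.#.#.##
.##..#.
#..#..#

Derivation:
Fill (0+0,0+0) = (0,0)
Fill (0+0,0+1) = (0,1)
Fill (0+1,0+0) = (1,0)
Fill (0+2,0+0) = (2,0)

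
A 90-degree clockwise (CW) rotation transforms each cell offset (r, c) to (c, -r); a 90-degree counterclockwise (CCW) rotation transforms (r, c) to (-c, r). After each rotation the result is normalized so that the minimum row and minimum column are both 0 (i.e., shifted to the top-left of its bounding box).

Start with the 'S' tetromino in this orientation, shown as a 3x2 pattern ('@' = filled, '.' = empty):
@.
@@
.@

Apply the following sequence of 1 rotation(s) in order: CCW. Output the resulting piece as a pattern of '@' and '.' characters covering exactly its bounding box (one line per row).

Start:
@.
@@
.@
After rotation 1 (CCW):
.@@
@@.

Answer: .@@
@@.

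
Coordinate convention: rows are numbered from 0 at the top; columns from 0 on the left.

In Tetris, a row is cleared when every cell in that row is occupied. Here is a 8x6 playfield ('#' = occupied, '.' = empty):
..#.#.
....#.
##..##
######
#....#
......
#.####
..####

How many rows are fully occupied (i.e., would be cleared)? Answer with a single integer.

Check each row:
  row 0: 4 empty cells -> not full
  row 1: 5 empty cells -> not full
  row 2: 2 empty cells -> not full
  row 3: 0 empty cells -> FULL (clear)
  row 4: 4 empty cells -> not full
  row 5: 6 empty cells -> not full
  row 6: 1 empty cell -> not full
  row 7: 2 empty cells -> not full
Total rows cleared: 1

Answer: 1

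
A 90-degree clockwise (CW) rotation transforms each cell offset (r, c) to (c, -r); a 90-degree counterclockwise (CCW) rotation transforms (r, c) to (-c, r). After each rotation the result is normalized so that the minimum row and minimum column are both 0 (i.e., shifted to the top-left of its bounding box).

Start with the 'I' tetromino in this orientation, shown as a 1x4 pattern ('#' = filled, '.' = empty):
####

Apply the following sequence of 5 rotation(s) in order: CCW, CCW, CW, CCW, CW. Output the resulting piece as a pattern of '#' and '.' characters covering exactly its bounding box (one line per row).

Start:
####
After rotation 1 (CCW):
#
#
#
#
After rotation 2 (CCW):
####
After rotation 3 (CW):
#
#
#
#
After rotation 4 (CCW):
####
After rotation 5 (CW):
#
#
#
#

Answer: #
#
#
#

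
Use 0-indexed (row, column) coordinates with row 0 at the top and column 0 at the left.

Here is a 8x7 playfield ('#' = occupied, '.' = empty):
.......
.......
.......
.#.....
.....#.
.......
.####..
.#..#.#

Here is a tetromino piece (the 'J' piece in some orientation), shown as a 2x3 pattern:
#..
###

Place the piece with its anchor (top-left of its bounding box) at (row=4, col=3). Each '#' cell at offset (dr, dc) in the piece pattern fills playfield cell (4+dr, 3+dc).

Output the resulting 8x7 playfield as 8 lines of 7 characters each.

Answer: .......
.......
.......
.#.....
...#.#.
...###.
.####..
.#..#.#

Derivation:
Fill (4+0,3+0) = (4,3)
Fill (4+1,3+0) = (5,3)
Fill (4+1,3+1) = (5,4)
Fill (4+1,3+2) = (5,5)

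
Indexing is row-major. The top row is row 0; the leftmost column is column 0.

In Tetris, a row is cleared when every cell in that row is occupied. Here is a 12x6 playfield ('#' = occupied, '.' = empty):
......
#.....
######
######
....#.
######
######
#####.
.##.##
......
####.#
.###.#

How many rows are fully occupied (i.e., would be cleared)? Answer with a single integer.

Answer: 4

Derivation:
Check each row:
  row 0: 6 empty cells -> not full
  row 1: 5 empty cells -> not full
  row 2: 0 empty cells -> FULL (clear)
  row 3: 0 empty cells -> FULL (clear)
  row 4: 5 empty cells -> not full
  row 5: 0 empty cells -> FULL (clear)
  row 6: 0 empty cells -> FULL (clear)
  row 7: 1 empty cell -> not full
  row 8: 2 empty cells -> not full
  row 9: 6 empty cells -> not full
  row 10: 1 empty cell -> not full
  row 11: 2 empty cells -> not full
Total rows cleared: 4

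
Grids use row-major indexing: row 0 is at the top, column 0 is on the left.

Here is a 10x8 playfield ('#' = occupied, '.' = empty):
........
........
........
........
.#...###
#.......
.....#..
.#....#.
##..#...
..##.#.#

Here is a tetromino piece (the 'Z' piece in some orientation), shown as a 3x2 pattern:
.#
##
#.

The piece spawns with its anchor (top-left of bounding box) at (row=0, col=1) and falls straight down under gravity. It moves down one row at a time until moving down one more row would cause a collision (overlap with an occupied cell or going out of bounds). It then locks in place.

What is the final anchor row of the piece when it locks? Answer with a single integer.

Spawn at (row=0, col=1). Try each row:
  row 0: fits
  row 1: fits
  row 2: blocked -> lock at row 1

Answer: 1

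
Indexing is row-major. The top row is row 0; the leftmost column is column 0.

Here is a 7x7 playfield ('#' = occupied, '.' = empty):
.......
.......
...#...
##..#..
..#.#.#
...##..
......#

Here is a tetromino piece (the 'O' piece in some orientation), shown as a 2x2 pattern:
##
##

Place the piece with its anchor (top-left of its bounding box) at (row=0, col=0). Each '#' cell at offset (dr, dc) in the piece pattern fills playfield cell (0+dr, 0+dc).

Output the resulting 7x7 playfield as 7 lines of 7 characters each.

Fill (0+0,0+0) = (0,0)
Fill (0+0,0+1) = (0,1)
Fill (0+1,0+0) = (1,0)
Fill (0+1,0+1) = (1,1)

Answer: ##.....
##.....
...#...
##..#..
..#.#.#
...##..
......#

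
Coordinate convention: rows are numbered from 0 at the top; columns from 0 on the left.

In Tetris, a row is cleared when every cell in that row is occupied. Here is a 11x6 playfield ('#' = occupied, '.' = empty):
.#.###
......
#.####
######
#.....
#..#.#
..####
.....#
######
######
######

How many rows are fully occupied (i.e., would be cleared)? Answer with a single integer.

Answer: 4

Derivation:
Check each row:
  row 0: 2 empty cells -> not full
  row 1: 6 empty cells -> not full
  row 2: 1 empty cell -> not full
  row 3: 0 empty cells -> FULL (clear)
  row 4: 5 empty cells -> not full
  row 5: 3 empty cells -> not full
  row 6: 2 empty cells -> not full
  row 7: 5 empty cells -> not full
  row 8: 0 empty cells -> FULL (clear)
  row 9: 0 empty cells -> FULL (clear)
  row 10: 0 empty cells -> FULL (clear)
Total rows cleared: 4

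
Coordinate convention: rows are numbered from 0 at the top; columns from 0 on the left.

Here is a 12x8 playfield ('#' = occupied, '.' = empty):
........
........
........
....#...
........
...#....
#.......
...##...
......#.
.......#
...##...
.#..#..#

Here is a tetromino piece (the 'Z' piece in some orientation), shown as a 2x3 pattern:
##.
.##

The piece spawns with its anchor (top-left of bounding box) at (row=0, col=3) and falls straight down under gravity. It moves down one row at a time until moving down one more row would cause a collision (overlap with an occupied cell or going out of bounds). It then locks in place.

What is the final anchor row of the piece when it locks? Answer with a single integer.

Answer: 1

Derivation:
Spawn at (row=0, col=3). Try each row:
  row 0: fits
  row 1: fits
  row 2: blocked -> lock at row 1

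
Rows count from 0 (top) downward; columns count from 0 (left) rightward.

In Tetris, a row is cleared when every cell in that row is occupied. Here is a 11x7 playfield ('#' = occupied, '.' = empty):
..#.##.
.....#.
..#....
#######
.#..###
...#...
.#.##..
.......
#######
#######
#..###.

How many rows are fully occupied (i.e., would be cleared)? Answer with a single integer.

Check each row:
  row 0: 4 empty cells -> not full
  row 1: 6 empty cells -> not full
  row 2: 6 empty cells -> not full
  row 3: 0 empty cells -> FULL (clear)
  row 4: 3 empty cells -> not full
  row 5: 6 empty cells -> not full
  row 6: 4 empty cells -> not full
  row 7: 7 empty cells -> not full
  row 8: 0 empty cells -> FULL (clear)
  row 9: 0 empty cells -> FULL (clear)
  row 10: 3 empty cells -> not full
Total rows cleared: 3

Answer: 3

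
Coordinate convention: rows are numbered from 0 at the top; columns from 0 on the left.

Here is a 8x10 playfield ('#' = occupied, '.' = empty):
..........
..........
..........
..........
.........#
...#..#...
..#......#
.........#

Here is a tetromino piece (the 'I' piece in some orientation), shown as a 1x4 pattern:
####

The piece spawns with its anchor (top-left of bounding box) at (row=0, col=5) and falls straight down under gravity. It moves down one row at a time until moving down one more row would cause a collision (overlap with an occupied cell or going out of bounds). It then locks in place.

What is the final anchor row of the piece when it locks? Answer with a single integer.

Spawn at (row=0, col=5). Try each row:
  row 0: fits
  row 1: fits
  row 2: fits
  row 3: fits
  row 4: fits
  row 5: blocked -> lock at row 4

Answer: 4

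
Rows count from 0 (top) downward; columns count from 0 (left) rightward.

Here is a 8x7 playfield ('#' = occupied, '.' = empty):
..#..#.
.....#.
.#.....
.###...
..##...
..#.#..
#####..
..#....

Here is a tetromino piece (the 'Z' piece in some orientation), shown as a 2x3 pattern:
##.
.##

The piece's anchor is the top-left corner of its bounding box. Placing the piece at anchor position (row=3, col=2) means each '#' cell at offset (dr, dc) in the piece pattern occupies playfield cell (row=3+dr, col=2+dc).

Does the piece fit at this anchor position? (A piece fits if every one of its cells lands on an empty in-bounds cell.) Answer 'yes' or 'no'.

Check each piece cell at anchor (3, 2):
  offset (0,0) -> (3,2): occupied ('#') -> FAIL
  offset (0,1) -> (3,3): occupied ('#') -> FAIL
  offset (1,1) -> (4,3): occupied ('#') -> FAIL
  offset (1,2) -> (4,4): empty -> OK
All cells valid: no

Answer: no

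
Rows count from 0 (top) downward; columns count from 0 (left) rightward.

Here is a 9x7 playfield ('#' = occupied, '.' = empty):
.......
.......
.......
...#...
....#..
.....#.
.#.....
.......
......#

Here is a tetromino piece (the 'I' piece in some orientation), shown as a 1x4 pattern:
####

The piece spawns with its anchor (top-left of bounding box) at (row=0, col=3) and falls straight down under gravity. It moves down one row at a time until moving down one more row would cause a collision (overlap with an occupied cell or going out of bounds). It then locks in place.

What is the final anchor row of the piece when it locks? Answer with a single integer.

Spawn at (row=0, col=3). Try each row:
  row 0: fits
  row 1: fits
  row 2: fits
  row 3: blocked -> lock at row 2

Answer: 2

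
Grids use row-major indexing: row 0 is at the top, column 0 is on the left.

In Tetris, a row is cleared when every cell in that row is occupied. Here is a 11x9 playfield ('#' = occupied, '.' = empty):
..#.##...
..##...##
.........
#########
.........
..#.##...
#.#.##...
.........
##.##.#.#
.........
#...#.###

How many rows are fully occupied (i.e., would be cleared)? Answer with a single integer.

Check each row:
  row 0: 6 empty cells -> not full
  row 1: 5 empty cells -> not full
  row 2: 9 empty cells -> not full
  row 3: 0 empty cells -> FULL (clear)
  row 4: 9 empty cells -> not full
  row 5: 6 empty cells -> not full
  row 6: 5 empty cells -> not full
  row 7: 9 empty cells -> not full
  row 8: 3 empty cells -> not full
  row 9: 9 empty cells -> not full
  row 10: 4 empty cells -> not full
Total rows cleared: 1

Answer: 1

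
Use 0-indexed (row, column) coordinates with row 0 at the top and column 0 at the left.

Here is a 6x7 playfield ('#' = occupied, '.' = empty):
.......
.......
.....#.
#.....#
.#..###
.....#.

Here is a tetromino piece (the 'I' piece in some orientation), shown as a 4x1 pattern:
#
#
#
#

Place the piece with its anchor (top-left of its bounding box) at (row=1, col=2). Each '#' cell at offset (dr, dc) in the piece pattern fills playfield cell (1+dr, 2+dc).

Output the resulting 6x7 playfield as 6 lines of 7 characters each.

Fill (1+0,2+0) = (1,2)
Fill (1+1,2+0) = (2,2)
Fill (1+2,2+0) = (3,2)
Fill (1+3,2+0) = (4,2)

Answer: .......
..#....
..#..#.
#.#...#
.##.###
.....#.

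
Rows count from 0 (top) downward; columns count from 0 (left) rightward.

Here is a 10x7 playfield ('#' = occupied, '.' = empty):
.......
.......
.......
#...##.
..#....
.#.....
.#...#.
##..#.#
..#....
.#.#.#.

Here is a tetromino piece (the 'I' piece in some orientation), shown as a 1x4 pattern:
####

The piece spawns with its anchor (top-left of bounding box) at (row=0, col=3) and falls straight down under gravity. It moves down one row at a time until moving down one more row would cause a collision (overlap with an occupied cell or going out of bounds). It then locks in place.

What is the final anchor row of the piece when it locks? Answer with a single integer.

Answer: 2

Derivation:
Spawn at (row=0, col=3). Try each row:
  row 0: fits
  row 1: fits
  row 2: fits
  row 3: blocked -> lock at row 2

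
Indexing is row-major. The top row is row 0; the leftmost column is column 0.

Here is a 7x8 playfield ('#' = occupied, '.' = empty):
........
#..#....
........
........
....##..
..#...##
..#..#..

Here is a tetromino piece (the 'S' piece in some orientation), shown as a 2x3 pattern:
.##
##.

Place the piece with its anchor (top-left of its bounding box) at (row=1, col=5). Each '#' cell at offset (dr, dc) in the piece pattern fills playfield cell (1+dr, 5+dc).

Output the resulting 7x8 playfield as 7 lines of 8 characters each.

Answer: ........
#..#..##
.....##.
........
....##..
..#...##
..#..#..

Derivation:
Fill (1+0,5+1) = (1,6)
Fill (1+0,5+2) = (1,7)
Fill (1+1,5+0) = (2,5)
Fill (1+1,5+1) = (2,6)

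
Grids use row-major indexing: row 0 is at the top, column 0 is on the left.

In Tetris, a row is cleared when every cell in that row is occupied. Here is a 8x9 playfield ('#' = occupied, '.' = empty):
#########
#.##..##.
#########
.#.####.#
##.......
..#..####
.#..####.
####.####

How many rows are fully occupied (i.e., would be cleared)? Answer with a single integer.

Check each row:
  row 0: 0 empty cells -> FULL (clear)
  row 1: 4 empty cells -> not full
  row 2: 0 empty cells -> FULL (clear)
  row 3: 3 empty cells -> not full
  row 4: 7 empty cells -> not full
  row 5: 4 empty cells -> not full
  row 6: 4 empty cells -> not full
  row 7: 1 empty cell -> not full
Total rows cleared: 2

Answer: 2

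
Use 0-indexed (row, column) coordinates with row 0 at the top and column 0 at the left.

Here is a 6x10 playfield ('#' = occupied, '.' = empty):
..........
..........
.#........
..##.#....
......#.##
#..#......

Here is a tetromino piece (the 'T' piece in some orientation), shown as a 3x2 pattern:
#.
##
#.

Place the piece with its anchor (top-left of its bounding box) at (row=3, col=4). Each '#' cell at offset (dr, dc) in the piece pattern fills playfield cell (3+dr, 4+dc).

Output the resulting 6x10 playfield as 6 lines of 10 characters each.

Fill (3+0,4+0) = (3,4)
Fill (3+1,4+0) = (4,4)
Fill (3+1,4+1) = (4,5)
Fill (3+2,4+0) = (5,4)

Answer: ..........
..........
.#........
..####....
....###.##
#..##.....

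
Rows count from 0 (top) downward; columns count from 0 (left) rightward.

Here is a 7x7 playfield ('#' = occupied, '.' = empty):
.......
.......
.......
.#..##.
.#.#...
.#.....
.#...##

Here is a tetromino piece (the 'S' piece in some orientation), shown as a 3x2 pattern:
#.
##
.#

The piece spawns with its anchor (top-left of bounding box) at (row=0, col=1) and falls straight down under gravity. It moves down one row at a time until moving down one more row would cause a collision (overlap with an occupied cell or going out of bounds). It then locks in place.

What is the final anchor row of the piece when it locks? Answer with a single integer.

Spawn at (row=0, col=1). Try each row:
  row 0: fits
  row 1: fits
  row 2: blocked -> lock at row 1

Answer: 1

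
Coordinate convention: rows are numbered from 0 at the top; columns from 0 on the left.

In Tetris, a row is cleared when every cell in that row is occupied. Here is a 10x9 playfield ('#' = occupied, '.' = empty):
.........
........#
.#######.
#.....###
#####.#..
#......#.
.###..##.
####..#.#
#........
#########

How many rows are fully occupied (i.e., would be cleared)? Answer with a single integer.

Answer: 1

Derivation:
Check each row:
  row 0: 9 empty cells -> not full
  row 1: 8 empty cells -> not full
  row 2: 2 empty cells -> not full
  row 3: 5 empty cells -> not full
  row 4: 3 empty cells -> not full
  row 5: 7 empty cells -> not full
  row 6: 4 empty cells -> not full
  row 7: 3 empty cells -> not full
  row 8: 8 empty cells -> not full
  row 9: 0 empty cells -> FULL (clear)
Total rows cleared: 1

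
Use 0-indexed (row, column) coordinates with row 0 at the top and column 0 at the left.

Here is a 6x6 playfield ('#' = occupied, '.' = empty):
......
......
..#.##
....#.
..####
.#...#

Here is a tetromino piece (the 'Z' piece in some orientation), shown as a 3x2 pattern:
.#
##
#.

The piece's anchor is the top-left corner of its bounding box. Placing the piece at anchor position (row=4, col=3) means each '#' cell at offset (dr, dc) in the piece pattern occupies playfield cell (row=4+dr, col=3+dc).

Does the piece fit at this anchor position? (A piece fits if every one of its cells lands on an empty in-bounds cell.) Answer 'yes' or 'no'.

Check each piece cell at anchor (4, 3):
  offset (0,1) -> (4,4): occupied ('#') -> FAIL
  offset (1,0) -> (5,3): empty -> OK
  offset (1,1) -> (5,4): empty -> OK
  offset (2,0) -> (6,3): out of bounds -> FAIL
All cells valid: no

Answer: no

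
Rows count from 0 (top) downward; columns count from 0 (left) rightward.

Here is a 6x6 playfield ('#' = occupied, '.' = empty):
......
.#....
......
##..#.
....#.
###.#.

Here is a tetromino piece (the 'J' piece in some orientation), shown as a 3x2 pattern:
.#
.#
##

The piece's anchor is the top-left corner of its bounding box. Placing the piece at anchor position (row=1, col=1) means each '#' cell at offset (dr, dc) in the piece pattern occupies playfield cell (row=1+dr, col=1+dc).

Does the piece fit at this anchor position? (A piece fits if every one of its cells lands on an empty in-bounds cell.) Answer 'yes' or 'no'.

Answer: no

Derivation:
Check each piece cell at anchor (1, 1):
  offset (0,1) -> (1,2): empty -> OK
  offset (1,1) -> (2,2): empty -> OK
  offset (2,0) -> (3,1): occupied ('#') -> FAIL
  offset (2,1) -> (3,2): empty -> OK
All cells valid: no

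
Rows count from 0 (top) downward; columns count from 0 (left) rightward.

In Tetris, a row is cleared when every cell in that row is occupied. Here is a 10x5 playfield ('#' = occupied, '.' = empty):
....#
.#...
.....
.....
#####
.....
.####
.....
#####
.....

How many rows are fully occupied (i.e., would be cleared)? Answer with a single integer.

Answer: 2

Derivation:
Check each row:
  row 0: 4 empty cells -> not full
  row 1: 4 empty cells -> not full
  row 2: 5 empty cells -> not full
  row 3: 5 empty cells -> not full
  row 4: 0 empty cells -> FULL (clear)
  row 5: 5 empty cells -> not full
  row 6: 1 empty cell -> not full
  row 7: 5 empty cells -> not full
  row 8: 0 empty cells -> FULL (clear)
  row 9: 5 empty cells -> not full
Total rows cleared: 2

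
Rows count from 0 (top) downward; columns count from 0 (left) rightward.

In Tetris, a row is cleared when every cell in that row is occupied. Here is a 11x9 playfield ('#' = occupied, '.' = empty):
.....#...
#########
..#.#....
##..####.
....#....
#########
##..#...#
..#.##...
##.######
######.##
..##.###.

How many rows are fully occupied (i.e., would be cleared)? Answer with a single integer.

Answer: 2

Derivation:
Check each row:
  row 0: 8 empty cells -> not full
  row 1: 0 empty cells -> FULL (clear)
  row 2: 7 empty cells -> not full
  row 3: 3 empty cells -> not full
  row 4: 8 empty cells -> not full
  row 5: 0 empty cells -> FULL (clear)
  row 6: 5 empty cells -> not full
  row 7: 6 empty cells -> not full
  row 8: 1 empty cell -> not full
  row 9: 1 empty cell -> not full
  row 10: 4 empty cells -> not full
Total rows cleared: 2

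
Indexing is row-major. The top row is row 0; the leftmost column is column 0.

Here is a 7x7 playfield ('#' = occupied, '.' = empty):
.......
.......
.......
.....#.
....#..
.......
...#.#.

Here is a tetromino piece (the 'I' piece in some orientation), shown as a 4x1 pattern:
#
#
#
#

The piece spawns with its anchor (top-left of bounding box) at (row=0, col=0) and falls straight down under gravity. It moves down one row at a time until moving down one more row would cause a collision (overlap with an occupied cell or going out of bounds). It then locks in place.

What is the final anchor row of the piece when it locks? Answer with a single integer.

Spawn at (row=0, col=0). Try each row:
  row 0: fits
  row 1: fits
  row 2: fits
  row 3: fits
  row 4: blocked -> lock at row 3

Answer: 3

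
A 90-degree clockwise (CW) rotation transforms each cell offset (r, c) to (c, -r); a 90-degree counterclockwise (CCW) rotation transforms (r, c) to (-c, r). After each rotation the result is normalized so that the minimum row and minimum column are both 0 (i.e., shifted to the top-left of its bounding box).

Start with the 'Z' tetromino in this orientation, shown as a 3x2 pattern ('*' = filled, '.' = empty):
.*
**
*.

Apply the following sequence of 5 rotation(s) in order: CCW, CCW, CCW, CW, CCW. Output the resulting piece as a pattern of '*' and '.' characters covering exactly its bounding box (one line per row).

Answer: **.
.**

Derivation:
Start:
.*
**
*.
After rotation 1 (CCW):
**.
.**
After rotation 2 (CCW):
.*
**
*.
After rotation 3 (CCW):
**.
.**
After rotation 4 (CW):
.*
**
*.
After rotation 5 (CCW):
**.
.**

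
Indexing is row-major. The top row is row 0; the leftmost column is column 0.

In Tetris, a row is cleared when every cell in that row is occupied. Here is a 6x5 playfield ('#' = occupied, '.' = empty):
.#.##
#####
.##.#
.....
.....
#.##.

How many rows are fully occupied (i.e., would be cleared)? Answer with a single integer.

Answer: 1

Derivation:
Check each row:
  row 0: 2 empty cells -> not full
  row 1: 0 empty cells -> FULL (clear)
  row 2: 2 empty cells -> not full
  row 3: 5 empty cells -> not full
  row 4: 5 empty cells -> not full
  row 5: 2 empty cells -> not full
Total rows cleared: 1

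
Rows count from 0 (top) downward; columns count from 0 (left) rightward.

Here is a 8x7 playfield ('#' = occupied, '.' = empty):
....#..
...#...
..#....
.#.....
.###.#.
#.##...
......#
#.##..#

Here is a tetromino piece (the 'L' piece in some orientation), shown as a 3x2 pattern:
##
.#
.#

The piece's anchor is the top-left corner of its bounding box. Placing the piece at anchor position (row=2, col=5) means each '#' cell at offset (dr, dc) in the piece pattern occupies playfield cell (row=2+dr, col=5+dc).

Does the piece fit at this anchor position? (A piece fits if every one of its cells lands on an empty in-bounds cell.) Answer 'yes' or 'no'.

Answer: yes

Derivation:
Check each piece cell at anchor (2, 5):
  offset (0,0) -> (2,5): empty -> OK
  offset (0,1) -> (2,6): empty -> OK
  offset (1,1) -> (3,6): empty -> OK
  offset (2,1) -> (4,6): empty -> OK
All cells valid: yes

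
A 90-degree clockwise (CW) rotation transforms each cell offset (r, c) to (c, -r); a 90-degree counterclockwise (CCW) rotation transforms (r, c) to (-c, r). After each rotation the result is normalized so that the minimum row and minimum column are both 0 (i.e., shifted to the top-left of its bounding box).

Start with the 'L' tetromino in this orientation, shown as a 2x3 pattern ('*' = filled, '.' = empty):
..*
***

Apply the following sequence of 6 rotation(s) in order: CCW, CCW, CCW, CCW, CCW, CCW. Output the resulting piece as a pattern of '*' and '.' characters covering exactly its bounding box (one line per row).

Start:
..*
***
After rotation 1 (CCW):
**
.*
.*
After rotation 2 (CCW):
***
*..
After rotation 3 (CCW):
*.
*.
**
After rotation 4 (CCW):
..*
***
After rotation 5 (CCW):
**
.*
.*
After rotation 6 (CCW):
***
*..

Answer: ***
*..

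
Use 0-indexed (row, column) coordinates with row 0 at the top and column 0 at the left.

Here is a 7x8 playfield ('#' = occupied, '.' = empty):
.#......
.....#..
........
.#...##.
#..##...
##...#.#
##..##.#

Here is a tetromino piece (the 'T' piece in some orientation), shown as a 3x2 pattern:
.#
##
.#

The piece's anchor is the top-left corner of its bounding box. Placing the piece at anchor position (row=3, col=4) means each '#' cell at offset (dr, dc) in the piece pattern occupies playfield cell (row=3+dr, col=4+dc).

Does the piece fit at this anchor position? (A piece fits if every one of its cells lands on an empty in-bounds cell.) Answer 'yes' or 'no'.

Check each piece cell at anchor (3, 4):
  offset (0,1) -> (3,5): occupied ('#') -> FAIL
  offset (1,0) -> (4,4): occupied ('#') -> FAIL
  offset (1,1) -> (4,5): empty -> OK
  offset (2,1) -> (5,5): occupied ('#') -> FAIL
All cells valid: no

Answer: no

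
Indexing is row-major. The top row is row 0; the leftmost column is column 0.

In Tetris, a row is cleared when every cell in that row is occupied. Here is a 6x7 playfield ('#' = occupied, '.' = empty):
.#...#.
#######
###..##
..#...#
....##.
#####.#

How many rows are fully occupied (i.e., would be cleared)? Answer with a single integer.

Answer: 1

Derivation:
Check each row:
  row 0: 5 empty cells -> not full
  row 1: 0 empty cells -> FULL (clear)
  row 2: 2 empty cells -> not full
  row 3: 5 empty cells -> not full
  row 4: 5 empty cells -> not full
  row 5: 1 empty cell -> not full
Total rows cleared: 1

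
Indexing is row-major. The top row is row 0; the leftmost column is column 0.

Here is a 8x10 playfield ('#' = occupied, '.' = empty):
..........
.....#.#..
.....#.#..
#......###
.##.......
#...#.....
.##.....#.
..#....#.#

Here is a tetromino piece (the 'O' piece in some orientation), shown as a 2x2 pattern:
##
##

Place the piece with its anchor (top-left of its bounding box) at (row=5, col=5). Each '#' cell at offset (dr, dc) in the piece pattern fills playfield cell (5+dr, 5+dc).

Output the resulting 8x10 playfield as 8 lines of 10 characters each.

Answer: ..........
.....#.#..
.....#.#..
#......###
.##.......
#...###...
.##..##.#.
..#....#.#

Derivation:
Fill (5+0,5+0) = (5,5)
Fill (5+0,5+1) = (5,6)
Fill (5+1,5+0) = (6,5)
Fill (5+1,5+1) = (6,6)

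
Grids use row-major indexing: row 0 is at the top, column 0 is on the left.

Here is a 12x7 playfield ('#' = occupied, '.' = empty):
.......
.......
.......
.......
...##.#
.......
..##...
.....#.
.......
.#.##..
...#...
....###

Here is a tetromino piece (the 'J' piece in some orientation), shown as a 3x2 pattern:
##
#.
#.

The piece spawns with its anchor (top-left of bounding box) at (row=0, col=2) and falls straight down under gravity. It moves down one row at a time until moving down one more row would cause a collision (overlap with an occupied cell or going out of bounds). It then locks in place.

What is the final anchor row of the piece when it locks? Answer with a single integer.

Spawn at (row=0, col=2). Try each row:
  row 0: fits
  row 1: fits
  row 2: fits
  row 3: fits
  row 4: blocked -> lock at row 3

Answer: 3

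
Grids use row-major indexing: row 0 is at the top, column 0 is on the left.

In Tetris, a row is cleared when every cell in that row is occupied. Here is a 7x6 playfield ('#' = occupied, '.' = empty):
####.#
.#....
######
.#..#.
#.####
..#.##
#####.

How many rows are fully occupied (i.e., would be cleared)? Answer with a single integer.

Answer: 1

Derivation:
Check each row:
  row 0: 1 empty cell -> not full
  row 1: 5 empty cells -> not full
  row 2: 0 empty cells -> FULL (clear)
  row 3: 4 empty cells -> not full
  row 4: 1 empty cell -> not full
  row 5: 3 empty cells -> not full
  row 6: 1 empty cell -> not full
Total rows cleared: 1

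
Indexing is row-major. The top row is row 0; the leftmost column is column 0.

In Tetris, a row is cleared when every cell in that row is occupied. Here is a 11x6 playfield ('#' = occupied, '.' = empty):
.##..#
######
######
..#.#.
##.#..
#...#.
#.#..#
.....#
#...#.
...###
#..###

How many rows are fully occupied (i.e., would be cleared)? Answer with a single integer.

Check each row:
  row 0: 3 empty cells -> not full
  row 1: 0 empty cells -> FULL (clear)
  row 2: 0 empty cells -> FULL (clear)
  row 3: 4 empty cells -> not full
  row 4: 3 empty cells -> not full
  row 5: 4 empty cells -> not full
  row 6: 3 empty cells -> not full
  row 7: 5 empty cells -> not full
  row 8: 4 empty cells -> not full
  row 9: 3 empty cells -> not full
  row 10: 2 empty cells -> not full
Total rows cleared: 2

Answer: 2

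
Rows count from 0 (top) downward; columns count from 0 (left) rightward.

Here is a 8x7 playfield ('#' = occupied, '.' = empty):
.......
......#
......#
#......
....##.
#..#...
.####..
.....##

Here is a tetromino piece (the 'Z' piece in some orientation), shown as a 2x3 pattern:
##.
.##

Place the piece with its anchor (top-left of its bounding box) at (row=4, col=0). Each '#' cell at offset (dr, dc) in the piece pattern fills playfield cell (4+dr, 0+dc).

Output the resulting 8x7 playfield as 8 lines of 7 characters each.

Answer: .......
......#
......#
#......
##..##.
####...
.####..
.....##

Derivation:
Fill (4+0,0+0) = (4,0)
Fill (4+0,0+1) = (4,1)
Fill (4+1,0+1) = (5,1)
Fill (4+1,0+2) = (5,2)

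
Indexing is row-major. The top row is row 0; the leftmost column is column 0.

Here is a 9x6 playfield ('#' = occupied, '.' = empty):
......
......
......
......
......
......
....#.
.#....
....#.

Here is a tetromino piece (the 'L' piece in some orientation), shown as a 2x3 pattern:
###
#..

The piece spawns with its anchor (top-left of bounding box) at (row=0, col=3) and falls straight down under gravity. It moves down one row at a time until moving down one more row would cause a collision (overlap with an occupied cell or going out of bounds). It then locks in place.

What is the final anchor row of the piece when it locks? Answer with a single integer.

Answer: 5

Derivation:
Spawn at (row=0, col=3). Try each row:
  row 0: fits
  row 1: fits
  row 2: fits
  row 3: fits
  row 4: fits
  row 5: fits
  row 6: blocked -> lock at row 5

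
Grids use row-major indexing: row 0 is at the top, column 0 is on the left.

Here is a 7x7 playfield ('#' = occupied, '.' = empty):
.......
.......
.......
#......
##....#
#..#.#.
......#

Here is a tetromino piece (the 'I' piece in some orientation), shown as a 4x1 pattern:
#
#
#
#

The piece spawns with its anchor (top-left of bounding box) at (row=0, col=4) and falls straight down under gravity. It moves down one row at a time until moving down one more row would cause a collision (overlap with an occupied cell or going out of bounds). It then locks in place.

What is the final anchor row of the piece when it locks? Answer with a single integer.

Answer: 3

Derivation:
Spawn at (row=0, col=4). Try each row:
  row 0: fits
  row 1: fits
  row 2: fits
  row 3: fits
  row 4: blocked -> lock at row 3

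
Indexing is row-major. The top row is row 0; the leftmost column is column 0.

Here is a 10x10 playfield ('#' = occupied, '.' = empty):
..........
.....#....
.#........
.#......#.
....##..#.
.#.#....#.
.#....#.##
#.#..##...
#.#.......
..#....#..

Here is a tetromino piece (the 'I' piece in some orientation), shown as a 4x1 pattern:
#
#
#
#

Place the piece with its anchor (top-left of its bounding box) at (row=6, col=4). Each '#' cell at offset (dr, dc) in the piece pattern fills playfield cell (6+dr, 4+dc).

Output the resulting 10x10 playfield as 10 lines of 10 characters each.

Answer: ..........
.....#....
.#........
.#......#.
....##..#.
.#.#....#.
.#..#.#.##
#.#.###...
#.#.#.....
..#.#..#..

Derivation:
Fill (6+0,4+0) = (6,4)
Fill (6+1,4+0) = (7,4)
Fill (6+2,4+0) = (8,4)
Fill (6+3,4+0) = (9,4)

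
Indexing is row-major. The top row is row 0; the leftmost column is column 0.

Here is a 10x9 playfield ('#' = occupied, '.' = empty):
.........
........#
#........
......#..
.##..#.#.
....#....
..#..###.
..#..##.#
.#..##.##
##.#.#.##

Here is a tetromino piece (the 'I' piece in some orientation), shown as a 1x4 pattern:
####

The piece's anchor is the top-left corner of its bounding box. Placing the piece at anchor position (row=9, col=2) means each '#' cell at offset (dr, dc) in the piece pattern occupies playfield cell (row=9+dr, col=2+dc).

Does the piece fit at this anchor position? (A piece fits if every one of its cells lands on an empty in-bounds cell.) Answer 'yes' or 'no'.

Check each piece cell at anchor (9, 2):
  offset (0,0) -> (9,2): empty -> OK
  offset (0,1) -> (9,3): occupied ('#') -> FAIL
  offset (0,2) -> (9,4): empty -> OK
  offset (0,3) -> (9,5): occupied ('#') -> FAIL
All cells valid: no

Answer: no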